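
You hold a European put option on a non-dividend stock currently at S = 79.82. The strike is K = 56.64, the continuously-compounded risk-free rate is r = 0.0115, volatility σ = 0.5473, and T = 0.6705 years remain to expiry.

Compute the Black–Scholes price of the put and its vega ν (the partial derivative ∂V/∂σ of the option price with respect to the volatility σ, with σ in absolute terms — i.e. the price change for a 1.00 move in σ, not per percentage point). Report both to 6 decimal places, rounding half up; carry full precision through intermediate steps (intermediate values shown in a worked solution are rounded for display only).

price = 3.665337
ν = 15.707971

σ√T = 0.5473·√0.6705 = 0.448151
d₁ = (ln(S/K) + (r+σ²/2)T) / (σ√T) = (ln(79.82/56.64) + (0.0115+0.5473²/2)·0.6705) / 0.448151 = (0.343059 + 0.108131) / 0.448151 = 1.006778
d₂ = d₁ − σ√T = 1.006778 − 0.448151 = 0.558627
e^{−rT} = e^{−0.0115·0.6705} = 0.992319
N(−d₁) = 0.157021,  N(−d₂) = 0.288208
Put price V = K·e^{−rT}·N(−d₂) − S·N(−d₁) = 16.198723 − 12.533386 = 3.665337
φ(d₁) = (1/√(2π))·e^{−d₁²/2} = 0.240331
ν = S·φ(d₁)·√T = 15.707971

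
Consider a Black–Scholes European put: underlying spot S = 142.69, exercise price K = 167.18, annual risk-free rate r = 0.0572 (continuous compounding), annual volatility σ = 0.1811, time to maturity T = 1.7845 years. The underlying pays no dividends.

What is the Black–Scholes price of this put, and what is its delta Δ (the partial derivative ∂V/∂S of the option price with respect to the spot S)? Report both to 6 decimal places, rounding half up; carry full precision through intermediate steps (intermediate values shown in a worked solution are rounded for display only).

σ√T = 0.1811·√1.7845 = 0.241923
d₁ = (ln(S/K) + (r+σ²/2)T) / (σ√T) = (ln(142.69/167.18) + (0.0572+0.1811²/2)·1.7845) / 0.241923 = (-0.158397 + 0.131337) / 0.241923 = -0.111854
d₂ = d₁ − σ√T = -0.111854 − 0.241923 = -0.353776
e^{−rT} = e^{−0.0572·1.7845} = 0.902963
N(−d₁) = 0.544530,  N(−d₂) = 0.638247
Put price V = K·e^{−rT}·N(−d₂) − S·N(−d₁) = 96.348068 − 77.699020 = 18.649048
Δ = −N(−d₁) = -0.544530

price = 18.649048
Δ = -0.544530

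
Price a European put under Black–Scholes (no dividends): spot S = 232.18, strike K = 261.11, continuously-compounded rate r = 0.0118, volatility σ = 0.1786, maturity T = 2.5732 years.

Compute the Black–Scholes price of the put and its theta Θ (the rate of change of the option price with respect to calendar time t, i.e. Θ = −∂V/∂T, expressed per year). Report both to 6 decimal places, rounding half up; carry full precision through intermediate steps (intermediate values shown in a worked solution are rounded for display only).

σ√T = 0.1786·√2.5732 = 0.286496
d₁ = (ln(S/K) + (r+σ²/2)T) / (σ√T) = (ln(232.18/261.11) + (0.0118+0.1786²/2)·2.5732) / 0.286496 = (-0.117429 + 0.071404) / 0.286496 = -0.160649
d₂ = d₁ − σ√T = -0.160649 − 0.286496 = -0.447144
e^{−rT} = e^{−0.0118·2.5732} = 0.970093
N(−d₁) = 0.563815,  N(−d₂) = 0.672615
Put price V = K·e^{−rT}·N(−d₂) − S·N(−d₁) = 170.373871 − 130.906553 = 39.467318
φ(d₁) = (1/√(2π))·e^{−d₁²/2} = 0.393827
Θ = −S·φ(d₁)·σ/(2√T) + r·K·e^{−rT}·N(−d₂) = −5.090324 + 2.010412 = -3.079912

price = 39.467318
Θ = -3.079912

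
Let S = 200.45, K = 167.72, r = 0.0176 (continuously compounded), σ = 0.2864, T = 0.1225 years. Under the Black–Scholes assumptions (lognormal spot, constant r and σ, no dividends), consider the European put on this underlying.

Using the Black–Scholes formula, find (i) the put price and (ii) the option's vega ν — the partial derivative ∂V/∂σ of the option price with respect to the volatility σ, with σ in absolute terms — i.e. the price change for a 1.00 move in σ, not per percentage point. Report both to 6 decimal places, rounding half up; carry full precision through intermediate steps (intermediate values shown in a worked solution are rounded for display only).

price = 0.261892
ν = 5.055430

σ√T = 0.2864·√0.1225 = 0.100240
d₁ = (ln(S/K) + (r+σ²/2)T) / (σ√T) = (ln(200.45/167.72) + (0.0176+0.2864²/2)·0.1225) / 0.100240 = (0.178269 + 0.007180) / 0.100240 = 1.850049
d₂ = d₁ − σ√T = 1.850049 − 0.100240 = 1.749809
e^{−rT} = e^{−0.0176·0.1225} = 0.997846
N(−d₁) = 0.032153,  N(−d₂) = 0.040076
Put price V = K·e^{−rT}·N(−d₂) − S·N(−d₁) = 6.707005 − 6.445113 = 0.261892
φ(d₁) = (1/√(2π))·e^{−d₁²/2} = 0.072058
ν = S·φ(d₁)·√T = 5.055430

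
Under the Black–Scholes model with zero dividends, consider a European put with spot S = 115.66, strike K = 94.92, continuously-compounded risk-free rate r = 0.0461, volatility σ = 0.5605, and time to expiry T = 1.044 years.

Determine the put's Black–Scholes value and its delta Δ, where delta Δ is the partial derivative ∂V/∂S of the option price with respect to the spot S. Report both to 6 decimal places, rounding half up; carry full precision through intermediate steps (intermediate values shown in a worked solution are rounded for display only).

σ√T = 0.5605·√1.044 = 0.572698
d₁ = (ln(S/K) + (r+σ²/2)T) / (σ√T) = (ln(115.66/94.92) + (0.0461+0.5605²/2)·1.044) / 0.572698 = (0.197620 + 0.212120) / 0.572698 = 0.715456
d₂ = d₁ − σ√T = 0.715456 − 0.572698 = 0.142758
e^{−rT} = e^{−0.0461·1.044} = 0.953011
N(−d₁) = 0.237164,  N(−d₂) = 0.443241
Put price V = K·e^{−rT}·N(−d₂) − S·N(−d₁) = 40.095486 − 27.430345 = 12.665141
Δ = −N(−d₁) = -0.237164

price = 12.665141
Δ = -0.237164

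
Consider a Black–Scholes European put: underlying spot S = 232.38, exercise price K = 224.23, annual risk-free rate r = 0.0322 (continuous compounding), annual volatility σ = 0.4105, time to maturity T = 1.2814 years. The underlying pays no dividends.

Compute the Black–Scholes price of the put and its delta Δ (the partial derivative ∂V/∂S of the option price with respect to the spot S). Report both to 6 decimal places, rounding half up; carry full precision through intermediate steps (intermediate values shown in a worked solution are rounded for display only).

price = 33.058473
Δ = -0.345328

σ√T = 0.4105·√1.2814 = 0.464682
d₁ = (ln(S/K) + (r+σ²/2)T) / (σ√T) = (ln(232.38/224.23) + (0.0322+0.4105²/2)·1.2814) / 0.464682 = (0.035702 + 0.149226) / 0.464682 = 0.397965
d₂ = d₁ − σ√T = 0.397965 − 0.464682 = -0.066716
e^{−rT} = e^{−0.0322·1.2814} = 0.959579
N(−d₁) = 0.345328,  N(−d₂) = 0.526596
Put price V = K·e^{−rT}·N(−d₂) − S·N(−d₁) = 113.305752 − 80.247279 = 33.058473
Δ = −N(−d₁) = -0.345328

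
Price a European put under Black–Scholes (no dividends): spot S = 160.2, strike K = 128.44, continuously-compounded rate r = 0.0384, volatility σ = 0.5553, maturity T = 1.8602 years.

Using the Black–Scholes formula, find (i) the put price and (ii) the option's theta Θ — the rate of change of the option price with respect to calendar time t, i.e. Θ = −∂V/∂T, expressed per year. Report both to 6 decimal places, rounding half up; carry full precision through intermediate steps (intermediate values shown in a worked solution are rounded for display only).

price = 23.842460
Θ = -7.429153

σ√T = 0.5553·√1.8602 = 0.757369
d₁ = (ln(S/K) + (r+σ²/2)T) / (σ√T) = (ln(160.2/128.44) + (0.0384+0.5553²/2)·1.8602) / 0.757369 = (0.220961 + 0.358236) / 0.757369 = 0.764748
d₂ = d₁ − σ√T = 0.764748 − 0.757369 = 0.007379
e^{−rT} = e^{−0.0384·1.8602} = 0.931060
N(−d₁) = 0.222211,  N(−d₂) = 0.497056
Put price V = K·e^{−rT}·N(−d₂) − S·N(−d₁) = 59.440612 − 35.598151 = 23.842460
φ(d₁) = (1/√(2π))·e^{−d₁²/2} = 0.297792
Θ = −S·φ(d₁)·σ/(2√T) + r·K·e^{−rT}·N(−d₂) = −9.711672 + 2.282519 = -7.429153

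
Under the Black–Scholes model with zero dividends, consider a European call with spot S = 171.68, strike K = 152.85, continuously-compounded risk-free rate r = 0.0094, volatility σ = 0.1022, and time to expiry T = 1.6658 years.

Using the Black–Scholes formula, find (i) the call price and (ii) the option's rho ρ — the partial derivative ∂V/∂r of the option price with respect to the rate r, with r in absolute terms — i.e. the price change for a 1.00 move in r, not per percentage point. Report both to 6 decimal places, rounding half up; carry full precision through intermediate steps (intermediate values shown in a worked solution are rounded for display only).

price = 22.970515
ρ = 206.725746

σ√T = 0.1022·√1.6658 = 0.131905
d₁ = (ln(S/K) + (r+σ²/2)T) / (σ√T) = (ln(171.68/152.85) + (0.0094+0.1022²/2)·1.6658) / 0.131905 = (0.116175 + 0.024358) / 0.131905 = 1.065410
d₂ = d₁ − σ√T = 1.065410 − 0.131905 = 0.933505
e^{−rT} = e^{−0.0094·1.6658} = 0.984463
N(d₁) = 0.856655,  N(d₂) = 0.824720
Call price V = S·N(d₁) − K·e^{−rT}·N(d₂) = 147.070495 − 124.099980 = 22.970515
ρ = K·T·e^{−rT}·N(d₂) = 206.725746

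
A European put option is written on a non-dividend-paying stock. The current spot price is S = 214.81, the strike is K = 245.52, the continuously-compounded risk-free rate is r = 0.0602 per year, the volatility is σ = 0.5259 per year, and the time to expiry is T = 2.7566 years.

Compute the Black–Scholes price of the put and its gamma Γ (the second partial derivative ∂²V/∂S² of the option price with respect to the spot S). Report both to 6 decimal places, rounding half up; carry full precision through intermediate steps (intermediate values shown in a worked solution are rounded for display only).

price = 67.992344
Γ = 0.001901

σ√T = 0.5259·√2.7566 = 0.873152
d₁ = (ln(S/K) + (r+σ²/2)T) / (σ√T) = (ln(214.81/245.52) + (0.0602+0.5259²/2)·2.7566) / 0.873152 = (-0.133624 + 0.547145) / 0.873152 = 0.473595
d₂ = d₁ − σ√T = 0.473595 − 0.873152 = -0.399558
e^{−rT} = e^{−0.0602·2.7566} = 0.847091
N(−d₁) = 0.317894,  N(−d₂) = 0.655259
Put price V = K·e^{−rT}·N(−d₂) − S·N(−d₁) = 136.279254 − 68.286910 = 67.992344
φ(d₁) = (1/√(2π))·e^{−d₁²/2} = 0.356620
Γ = φ(d₁) / (S·σ·√T) = 0.001901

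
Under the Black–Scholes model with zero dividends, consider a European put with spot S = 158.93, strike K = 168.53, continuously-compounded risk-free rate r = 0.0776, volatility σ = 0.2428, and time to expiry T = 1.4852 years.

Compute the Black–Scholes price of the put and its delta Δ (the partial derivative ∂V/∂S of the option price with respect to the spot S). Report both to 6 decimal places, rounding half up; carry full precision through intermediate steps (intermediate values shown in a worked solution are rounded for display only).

σ√T = 0.2428·√1.4852 = 0.295897
d₁ = (ln(S/K) + (r+σ²/2)T) / (σ√T) = (ln(158.93/168.53) + (0.0776+0.2428²/2)·1.4852) / 0.295897 = (-0.058650 + 0.159029) / 0.295897 = 0.339237
d₂ = d₁ − σ√T = 0.339237 − 0.295897 = 0.043339
e^{−rT} = e^{−0.0776·1.4852} = 0.891142
N(−d₁) = 0.367216,  N(−d₂) = 0.482716
Put price V = K·e^{−rT}·N(−d₂) − S·N(−d₁) = 72.496230 − 58.361598 = 14.134632
Δ = −N(−d₁) = -0.367216

price = 14.134632
Δ = -0.367216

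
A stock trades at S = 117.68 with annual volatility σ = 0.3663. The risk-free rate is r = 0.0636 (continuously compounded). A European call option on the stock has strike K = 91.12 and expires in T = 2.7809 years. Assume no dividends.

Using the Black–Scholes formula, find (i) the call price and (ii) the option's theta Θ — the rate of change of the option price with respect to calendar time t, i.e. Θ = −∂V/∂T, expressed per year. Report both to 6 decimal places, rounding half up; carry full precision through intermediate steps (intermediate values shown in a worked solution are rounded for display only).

σ√T = 0.3663·√2.7809 = 0.610843
d₁ = (ln(S/K) + (r+σ²/2)T) / (σ√T) = (ln(117.68/91.12) + (0.0636+0.3663²/2)·2.7809) / 0.610843 = (0.255792 + 0.363430) / 0.610843 = 1.013716
d₂ = d₁ − σ√T = 1.013716 − 0.610843 = 0.402873
e^{−rT} = e^{−0.0636·2.7809} = 0.837893
N(d₁) = 0.844641,  N(d₂) = 0.656479
Call price V = S·N(d₁) − K·e^{−rT}·N(d₂) = 99.397348 − 50.121397 = 49.275951
φ(d₁) = (1/√(2π))·e^{−d₁²/2} = 0.238652
Θ = −S·φ(d₁)·σ/(2√T) − r·K·e^{−rT}·N(d₂) = −3.084480 − 3.187721 = -6.272200

price = 49.275951
Θ = -6.272200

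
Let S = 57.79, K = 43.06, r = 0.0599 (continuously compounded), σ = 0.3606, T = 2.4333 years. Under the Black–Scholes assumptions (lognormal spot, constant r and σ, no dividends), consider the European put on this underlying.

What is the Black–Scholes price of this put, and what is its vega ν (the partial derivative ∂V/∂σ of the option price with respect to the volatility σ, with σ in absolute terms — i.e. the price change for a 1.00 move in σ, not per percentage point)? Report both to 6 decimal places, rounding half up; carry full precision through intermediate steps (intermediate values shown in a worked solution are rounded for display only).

price = 3.161701
ν = 20.431168

σ√T = 0.3606·√2.4333 = 0.562501
d₁ = (ln(S/K) + (r+σ²/2)T) / (σ√T) = (ln(57.79/43.06) + (0.0599+0.3606²/2)·2.4333) / 0.562501 = (0.294221 + 0.303959) / 0.562501 = 1.063428
d₂ = d₁ − σ√T = 1.063428 − 0.562501 = 0.500927
e^{−rT} = e^{−0.0599·2.4333} = 0.864370
N(−d₁) = 0.143794,  N(−d₂) = 0.308211
Put price V = K·e^{−rT}·N(−d₂) − S·N(−d₁) = 11.471550 − 8.309849 = 3.161701
φ(d₁) = (1/√(2π))·e^{−d₁²/2} = 0.226643
ν = S·φ(d₁)·√T = 20.431168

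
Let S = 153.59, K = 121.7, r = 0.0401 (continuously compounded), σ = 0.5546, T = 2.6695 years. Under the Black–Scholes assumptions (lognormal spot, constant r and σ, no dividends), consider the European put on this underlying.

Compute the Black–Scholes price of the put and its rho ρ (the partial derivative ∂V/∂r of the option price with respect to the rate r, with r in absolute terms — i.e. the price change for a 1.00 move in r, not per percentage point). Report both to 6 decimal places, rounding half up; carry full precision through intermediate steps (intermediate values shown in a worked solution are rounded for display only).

price = 26.770819
ρ = -155.034338

σ√T = 0.5546·√2.6695 = 0.906139
d₁ = (ln(S/K) + (r+σ²/2)T) / (σ√T) = (ln(153.59/121.7) + (0.0401+0.5546²/2)·2.6695) / 0.906139 = (0.232728 + 0.517591) / 0.906139 = 0.828039
d₂ = d₁ − σ√T = 0.828039 − 0.906139 = -0.078100
e^{−rT} = e^{−0.0401·2.6695} = 0.898483
N(−d₁) = 0.203824,  N(−d₂) = 0.531126
Put price V = K·e^{−rT}·N(−d₂) − S·N(−d₁) = 58.076171 − 31.305351 = 26.770819
ρ = −K·T·e^{−rT}·N(−d₂) = -155.034338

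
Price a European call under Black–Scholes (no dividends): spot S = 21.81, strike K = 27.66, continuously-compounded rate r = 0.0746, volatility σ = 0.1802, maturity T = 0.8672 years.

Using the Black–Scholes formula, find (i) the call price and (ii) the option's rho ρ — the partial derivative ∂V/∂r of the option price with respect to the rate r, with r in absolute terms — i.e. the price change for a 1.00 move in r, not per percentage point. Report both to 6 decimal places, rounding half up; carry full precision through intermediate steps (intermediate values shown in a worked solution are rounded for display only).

σ√T = 0.1802·√0.8672 = 0.167809
d₁ = (ln(S/K) + (r+σ²/2)T) / (σ√T) = (ln(21.81/27.66) + (0.0746+0.1802²/2)·0.8672) / 0.167809 = (-0.237619 + 0.078773) / 0.167809 = -0.946588
d₂ = d₁ − σ√T = -0.946588 − 0.167809 = -1.114397
e^{−rT} = e^{−0.0746·0.8672} = 0.937355
N(d₁) = 0.171924,  N(d₂) = 0.132554
Call price V = S·N(d₁) − K·e^{−rT}·N(d₂) = 3.749669 − 3.436771 = 0.312898
ρ = K·T·e^{−rT}·N(d₂) = 2.980368

price = 0.312898
ρ = 2.980368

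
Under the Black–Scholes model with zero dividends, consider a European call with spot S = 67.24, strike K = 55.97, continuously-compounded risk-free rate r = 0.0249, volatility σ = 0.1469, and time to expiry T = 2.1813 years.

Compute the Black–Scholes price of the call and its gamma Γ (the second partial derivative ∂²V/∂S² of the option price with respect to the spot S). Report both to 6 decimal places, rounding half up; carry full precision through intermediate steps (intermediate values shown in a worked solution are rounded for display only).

σ√T = 0.1469·√2.1813 = 0.216960
d₁ = (ln(S/K) + (r+σ²/2)T) / (σ√T) = (ln(67.24/55.97) + (0.0249+0.1469²/2)·2.1813) / 0.216960 = (0.183452 + 0.077850) / 0.216960 = 1.204382
d₂ = d₁ − σ√T = 1.204382 − 0.216960 = 0.987422
e^{−rT} = e^{−0.0249·2.1813} = 0.947134
N(d₁) = 0.885779,  N(d₂) = 0.838282
Call price V = S·N(d₁) − K·e^{−rT}·N(d₂) = 59.559783 − 44.438265 = 15.121518
φ(d₁) = (1/√(2π))·e^{−d₁²/2} = 0.193166
Γ = φ(d₁) / (S·σ·√T) = 0.013241

price = 15.121518
Γ = 0.013241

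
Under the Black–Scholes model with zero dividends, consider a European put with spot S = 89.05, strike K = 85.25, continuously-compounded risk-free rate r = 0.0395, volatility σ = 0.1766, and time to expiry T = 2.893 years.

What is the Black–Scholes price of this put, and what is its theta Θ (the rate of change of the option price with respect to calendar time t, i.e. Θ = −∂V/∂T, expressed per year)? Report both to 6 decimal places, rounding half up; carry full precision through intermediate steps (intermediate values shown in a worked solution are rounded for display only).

σ√T = 0.1766·√2.893 = 0.300376
d₁ = (ln(S/K) + (r+σ²/2)T) / (σ√T) = (ln(89.05/85.25) + (0.0395+0.1766²/2)·2.893) / 0.300376 = (0.043610 + 0.159386) / 0.300376 = 0.675807
d₂ = d₁ − σ√T = 0.675807 − 0.300376 = 0.375432
e^{−rT} = e^{−0.0395·2.893} = 0.892014
N(−d₁) = 0.249581,  N(−d₂) = 0.353670
Put price V = K·e^{−rT}·N(−d₂) − S·N(−d₁) = 26.894527 − 22.225228 = 4.669300
φ(d₁) = (1/√(2π))·e^{−d₁²/2} = 0.317494
Θ = −S·φ(d₁)·σ/(2√T) + r·K·e^{−rT}·N(−d₂) = −1.467763 + 1.062334 = -0.405429

price = 4.669300
Θ = -0.405429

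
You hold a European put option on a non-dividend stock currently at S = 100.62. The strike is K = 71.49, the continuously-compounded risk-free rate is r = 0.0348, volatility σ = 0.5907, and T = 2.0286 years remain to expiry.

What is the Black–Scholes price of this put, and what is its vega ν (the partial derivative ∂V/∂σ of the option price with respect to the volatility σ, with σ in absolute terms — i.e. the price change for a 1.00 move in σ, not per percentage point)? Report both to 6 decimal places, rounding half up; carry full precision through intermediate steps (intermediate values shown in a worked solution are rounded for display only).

price = 13.231361
ν = 37.761179

σ√T = 0.5907·√2.0286 = 0.841328
d₁ = (ln(S/K) + (r+σ²/2)T) / (σ√T) = (ln(100.62/71.49) + (0.0348+0.5907²/2)·2.0286) / 0.841328 = (0.341793 + 0.424511) / 0.841328 = 0.910828
d₂ = d₁ − σ√T = 0.910828 − 0.841328 = 0.069500
e^{−rT} = e^{−0.0348·2.0286} = 0.931839
N(−d₁) = 0.181193,  N(−d₂) = 0.472296
Put price V = K·e^{−rT}·N(−d₂) − S·N(−d₁) = 31.462999 − 18.231638 = 13.231361
φ(d₁) = (1/√(2π))·e^{−d₁²/2} = 0.263489
ν = S·φ(d₁)·√T = 37.761179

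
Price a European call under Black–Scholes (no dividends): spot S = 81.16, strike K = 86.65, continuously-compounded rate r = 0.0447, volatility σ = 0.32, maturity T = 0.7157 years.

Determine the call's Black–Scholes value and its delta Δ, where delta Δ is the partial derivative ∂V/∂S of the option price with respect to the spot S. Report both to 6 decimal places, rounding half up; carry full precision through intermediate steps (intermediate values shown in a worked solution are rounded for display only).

σ√T = 0.32·√0.7157 = 0.270717
d₁ = (ln(S/K) + (r+σ²/2)T) / (σ√T) = (ln(81.16/86.65) + (0.0447+0.32²/2)·0.7157) / 0.270717 = (-0.065455 + 0.068636) / 0.270717 = 0.011751
d₂ = d₁ − σ√T = 0.011751 − 0.270717 = -0.258966
e^{−rT} = e^{−0.0447·0.7157} = 0.968515
N(d₁) = 0.504688,  N(d₂) = 0.397831
Call price V = S·N(d₁) − K·e^{−rT}·N(d₂) = 40.960459 − 33.386658 = 7.573801
Δ = N(d₁) = 0.504688

price = 7.573801
Δ = 0.504688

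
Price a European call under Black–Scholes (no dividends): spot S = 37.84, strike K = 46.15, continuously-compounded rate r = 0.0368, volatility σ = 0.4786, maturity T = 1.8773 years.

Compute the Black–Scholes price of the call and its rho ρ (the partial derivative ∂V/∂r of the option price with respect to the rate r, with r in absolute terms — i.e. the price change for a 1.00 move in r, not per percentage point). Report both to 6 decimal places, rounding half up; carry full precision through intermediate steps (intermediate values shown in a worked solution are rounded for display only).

price = 7.976379
ρ = 24.231633

σ√T = 0.4786·√1.8773 = 0.655752
d₁ = (ln(S/K) + (r+σ²/2)T) / (σ√T) = (ln(37.84/46.15) + (0.0368+0.4786²/2)·1.8773) / 0.655752 = (-0.198530 + 0.284090) / 0.655752 = 0.130476
d₂ = d₁ − σ√T = 0.130476 − 0.655752 = -0.525276
e^{−rT} = e^{−0.0368·1.8773} = 0.933248
N(d₁) = 0.551905,  N(d₂) = 0.299696
Call price V = S·N(d₁) − K·e^{−rT}·N(d₂) = 20.884084 − 12.907704 = 7.976379
ρ = K·T·e^{−rT}·N(d₂) = 24.231633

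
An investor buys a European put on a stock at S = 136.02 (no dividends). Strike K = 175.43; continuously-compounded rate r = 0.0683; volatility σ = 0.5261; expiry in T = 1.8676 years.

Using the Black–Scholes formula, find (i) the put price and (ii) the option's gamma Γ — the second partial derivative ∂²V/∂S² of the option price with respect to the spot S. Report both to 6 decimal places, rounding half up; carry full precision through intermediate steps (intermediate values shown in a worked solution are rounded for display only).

price = 50.579165
Γ = 0.004012

σ√T = 0.5261·√1.8676 = 0.718969
d₁ = (ln(S/K) + (r+σ²/2)T) / (σ√T) = (ln(136.02/175.43) + (0.0683+0.5261²/2)·1.8676) / 0.718969 = (-0.254438 + 0.386015) / 0.718969 = 0.183008
d₂ = d₁ − σ√T = 0.183008 − 0.718969 = -0.535961
e^{−rT} = e^{−0.0683·1.8676} = 0.880243
N(−d₁) = 0.427396,  N(−d₂) = 0.704007
Put price V = K·e^{−rT}·N(−d₂) − S·N(−d₁) = 108.713543 − 58.134379 = 50.579165
φ(d₁) = (1/√(2π))·e^{−d₁²/2} = 0.392317
Γ = φ(d₁) / (S·σ·√T) = 0.004012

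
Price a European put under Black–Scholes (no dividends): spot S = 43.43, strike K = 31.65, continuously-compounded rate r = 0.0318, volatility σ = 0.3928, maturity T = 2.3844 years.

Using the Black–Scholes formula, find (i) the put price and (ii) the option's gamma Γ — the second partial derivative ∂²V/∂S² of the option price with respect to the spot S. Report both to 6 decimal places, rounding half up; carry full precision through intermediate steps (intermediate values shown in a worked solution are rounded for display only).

price = 3.298127
Γ = 0.009645

σ√T = 0.3928·√2.3844 = 0.606542
d₁ = (ln(S/K) + (r+σ²/2)T) / (σ√T) = (ln(43.43/31.65) + (0.0318+0.3928²/2)·2.3844) / 0.606542 = (0.316412 + 0.259771) / 0.606542 = 0.949947
d₂ = d₁ − σ√T = 0.949947 − 0.606542 = 0.343405
e^{−rT} = e^{−0.0318·2.3844} = 0.926979
N(−d₁) = 0.171070,  N(−d₂) = 0.365647
Put price V = K·e^{−rT}·N(−d₂) − S·N(−d₁) = 10.727680 − 7.429553 = 3.298127
φ(d₁) = (1/√(2π))·e^{−d₁²/2} = 0.254072
Γ = φ(d₁) / (S·σ·√T) = 0.009645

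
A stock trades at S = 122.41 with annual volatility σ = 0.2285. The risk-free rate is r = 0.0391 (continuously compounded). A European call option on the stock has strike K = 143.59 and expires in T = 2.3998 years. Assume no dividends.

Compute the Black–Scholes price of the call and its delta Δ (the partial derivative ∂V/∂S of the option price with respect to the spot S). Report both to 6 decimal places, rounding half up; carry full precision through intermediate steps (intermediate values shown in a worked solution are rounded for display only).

σ√T = 0.2285·√2.3998 = 0.353976
d₁ = (ln(S/K) + (r+σ²/2)T) / (σ√T) = (ln(122.41/143.59) + (0.0391+0.2285²/2)·2.3998) / 0.353976 = (-0.159586 + 0.156482) / 0.353976 = -0.008770
d₂ = d₁ − σ√T = -0.008770 − 0.353976 = -0.362746
e^{−rT} = e^{−0.0391·2.3998} = 0.910436
N(d₁) = 0.496501,  N(d₂) = 0.358397
Call price V = S·N(d₁) − K·e^{−rT}·N(d₂) = 60.776737 − 46.853094 = 13.923643
Δ = N(d₁) = 0.496501

price = 13.923643
Δ = 0.496501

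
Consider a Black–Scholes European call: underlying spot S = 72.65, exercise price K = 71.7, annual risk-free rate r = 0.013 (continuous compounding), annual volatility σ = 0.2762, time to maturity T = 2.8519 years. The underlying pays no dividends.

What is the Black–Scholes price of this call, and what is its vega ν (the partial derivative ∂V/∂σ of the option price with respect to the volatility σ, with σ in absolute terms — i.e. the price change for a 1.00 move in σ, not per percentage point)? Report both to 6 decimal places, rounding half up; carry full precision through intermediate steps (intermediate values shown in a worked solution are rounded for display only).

σ√T = 0.2762·√2.8519 = 0.466435
d₁ = (ln(S/K) + (r+σ²/2)T) / (σ√T) = (ln(72.65/71.7) + (0.013+0.2762²/2)·2.8519) / 0.466435 = (0.013163 + 0.145855) / 0.466435 = 0.340922
d₂ = d₁ − σ√T = 0.340922 − 0.466435 = -0.125512
e^{−rT} = e^{−0.013·2.8519} = 0.963604
N(d₁) = 0.633419,  N(d₂) = 0.450059
Call price V = S·N(d₁) − K·e^{−rT}·N(d₂) = 46.017888 − 31.094763 = 14.923126
φ(d₁) = (1/√(2π))·e^{−d₁²/2} = 0.376419
ν = S·φ(d₁)·√T = 46.182159

price = 14.923126
ν = 46.182159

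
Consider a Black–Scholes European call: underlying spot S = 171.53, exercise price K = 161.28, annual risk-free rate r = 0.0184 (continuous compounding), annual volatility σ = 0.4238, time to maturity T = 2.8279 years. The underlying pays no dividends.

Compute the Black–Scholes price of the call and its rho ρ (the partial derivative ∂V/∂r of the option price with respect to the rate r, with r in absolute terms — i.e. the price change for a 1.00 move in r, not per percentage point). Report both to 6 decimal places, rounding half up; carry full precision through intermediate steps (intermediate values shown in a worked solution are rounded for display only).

price = 54.953453
ρ = 182.693340

σ√T = 0.4238·√2.8279 = 0.712677
d₁ = (ln(S/K) + (r+σ²/2)T) / (σ√T) = (ln(171.53/161.28) + (0.0184+0.4238²/2)·2.8279) / 0.712677 = (0.061616 + 0.305988) / 0.712677 = 0.515807
d₂ = d₁ − σ√T = 0.515807 − 0.712677 = -0.196870
e^{−rT} = e^{−0.0184·2.8279} = 0.949297
N(d₁) = 0.697005,  N(d₂) = 0.421965
Call price V = S·N(d₁) − K·e^{−rT}·N(d₂) = 119.557343 − 64.603890 = 54.953453
ρ = K·T·e^{−rT}·N(d₂) = 182.693340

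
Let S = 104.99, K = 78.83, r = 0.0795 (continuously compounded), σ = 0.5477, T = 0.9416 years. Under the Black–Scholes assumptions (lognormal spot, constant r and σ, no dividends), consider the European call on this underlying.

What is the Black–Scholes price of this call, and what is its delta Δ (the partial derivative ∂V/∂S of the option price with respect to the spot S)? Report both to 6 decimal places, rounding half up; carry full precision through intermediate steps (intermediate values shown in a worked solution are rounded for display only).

σ√T = 0.5477·√0.9416 = 0.531467
d₁ = (ln(S/K) + (r+σ²/2)T) / (σ√T) = (ln(104.99/78.83) + (0.0795+0.5477²/2)·0.9416) / 0.531467 = (0.286571 + 0.216086) / 0.531467 = 0.945792
d₂ = d₁ − σ√T = 0.945792 − 0.531467 = 0.414326
e^{−rT} = e^{−0.0795·0.9416} = 0.927876
N(d₁) = 0.827873,  N(d₂) = 0.660682
Call price V = S·N(d₁) − K·e^{−rT}·N(d₂) = 86.918360 − 48.325247 = 38.593113
Δ = N(d₁) = 0.827873

price = 38.593113
Δ = 0.827873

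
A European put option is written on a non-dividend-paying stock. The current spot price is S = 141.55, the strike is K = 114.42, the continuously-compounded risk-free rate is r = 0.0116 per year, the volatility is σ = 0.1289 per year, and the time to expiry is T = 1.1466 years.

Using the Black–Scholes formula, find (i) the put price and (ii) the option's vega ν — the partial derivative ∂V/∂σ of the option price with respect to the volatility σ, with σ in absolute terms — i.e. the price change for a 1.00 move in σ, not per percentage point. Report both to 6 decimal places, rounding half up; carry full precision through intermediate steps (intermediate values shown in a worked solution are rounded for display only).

price = 0.369984
ν = 14.087192

σ√T = 0.1289·√1.1466 = 0.138025
d₁ = (ln(S/K) + (r+σ²/2)T) / (σ√T) = (ln(141.55/114.42) + (0.0116+0.1289²/2)·1.1466) / 0.138025 = (0.212777 + 0.022826) / 0.138025 = 1.706956
d₂ = d₁ − σ√T = 1.706956 − 0.138025 = 1.568930
e^{−rT} = e^{−0.0116·1.1466} = 0.986788
N(−d₁) = 0.043915,  N(−d₂) = 0.058332
Put price V = K·e^{−rT}·N(−d₂) − S·N(−d₁) = 6.586171 − 6.216188 = 0.369984
φ(d₁) = (1/√(2π))·e^{−d₁²/2} = 0.092941
ν = S·φ(d₁)·√T = 14.087192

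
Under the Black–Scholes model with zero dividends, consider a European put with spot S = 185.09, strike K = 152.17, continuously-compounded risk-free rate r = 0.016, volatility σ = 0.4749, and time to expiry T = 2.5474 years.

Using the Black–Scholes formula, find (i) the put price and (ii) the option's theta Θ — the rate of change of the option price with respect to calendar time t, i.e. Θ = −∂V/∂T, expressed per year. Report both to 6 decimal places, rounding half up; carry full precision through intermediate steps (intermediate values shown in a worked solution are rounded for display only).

σ√T = 0.4749·√2.5474 = 0.757968
d₁ = (ln(S/K) + (r+σ²/2)T) / (σ√T) = (ln(185.09/152.17) + (0.016+0.4749²/2)·2.5474) / 0.757968 = (0.195844 + 0.328016) / 0.757968 = 0.691137
d₂ = d₁ − σ√T = 0.691137 − 0.757968 = -0.066830
e^{−rT} = e^{−0.016·2.5474} = 0.960061
N(−d₁) = 0.244740,  N(−d₂) = 0.526642
Put price V = K·e^{−rT}·N(−d₂) − S·N(−d₁) = 76.938389 − 45.298855 = 31.639535
φ(d₁) = (1/√(2π))·e^{−d₁²/2} = 0.314185
Θ = −S·φ(d₁)·σ/(2√T) + r·K·e^{−rT}·N(−d₂) = −8.651506 + 1.231014 = -7.420492

price = 31.639535
Θ = -7.420492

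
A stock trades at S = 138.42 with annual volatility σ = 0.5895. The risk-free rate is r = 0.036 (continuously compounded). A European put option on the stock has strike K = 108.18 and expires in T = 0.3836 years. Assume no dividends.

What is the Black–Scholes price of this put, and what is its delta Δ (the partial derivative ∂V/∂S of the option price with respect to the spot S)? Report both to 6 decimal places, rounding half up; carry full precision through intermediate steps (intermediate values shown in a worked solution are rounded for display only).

σ√T = 0.5895·√0.3836 = 0.365109
d₁ = (ln(S/K) + (r+σ²/2)T) / (σ√T) = (ln(138.42/108.18) + (0.036+0.5895²/2)·0.3836) / 0.365109 = (0.246496 + 0.080462) / 0.365109 = 0.895507
d₂ = d₁ − σ√T = 0.895507 − 0.365109 = 0.530398
e^{−rT} = e^{−0.036·0.3836} = 0.986285
N(−d₁) = 0.185258,  N(−d₂) = 0.297918
Put price V = K·e^{−rT}·N(−d₂) − S·N(−d₁) = 31.786780 − 25.643420 = 6.143359
Δ = −N(−d₁) = -0.185258

price = 6.143359
Δ = -0.185258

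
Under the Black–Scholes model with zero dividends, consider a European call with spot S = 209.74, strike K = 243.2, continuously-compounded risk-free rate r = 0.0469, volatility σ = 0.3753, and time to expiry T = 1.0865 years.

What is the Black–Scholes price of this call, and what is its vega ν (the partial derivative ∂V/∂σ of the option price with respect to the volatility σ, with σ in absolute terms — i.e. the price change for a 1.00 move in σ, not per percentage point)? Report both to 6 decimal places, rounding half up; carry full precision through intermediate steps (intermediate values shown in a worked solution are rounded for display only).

σ√T = 0.3753·√1.0865 = 0.391195
d₁ = (ln(S/K) + (r+σ²/2)T) / (σ√T) = (ln(209.74/243.2) + (0.0469+0.3753²/2)·1.0865) / 0.391195 = (-0.148015 + 0.127474) / 0.391195 = -0.052510
d₂ = d₁ − σ√T = -0.052510 − 0.391195 = -0.443706
e^{−rT} = e^{−0.0469·1.0865} = 0.950320
N(d₁) = 0.479061,  N(d₂) = 0.328628
Call price V = S·N(d₁) − K·e^{−rT}·N(d₂) = 100.478253 − 75.951703 = 24.526550
φ(d₁) = (1/√(2π))·e^{−d₁²/2} = 0.398393
ν = S·φ(d₁)·√T = 87.097852

price = 24.526550
ν = 87.097852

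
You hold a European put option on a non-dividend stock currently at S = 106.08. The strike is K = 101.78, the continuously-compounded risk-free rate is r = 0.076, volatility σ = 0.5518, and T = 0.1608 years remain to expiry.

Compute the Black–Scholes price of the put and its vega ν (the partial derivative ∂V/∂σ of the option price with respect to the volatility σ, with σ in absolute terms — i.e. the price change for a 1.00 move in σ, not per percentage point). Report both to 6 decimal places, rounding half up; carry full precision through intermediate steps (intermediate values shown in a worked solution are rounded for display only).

σ√T = 0.5518·√0.1608 = 0.221271
d₁ = (ln(S/K) + (r+σ²/2)T) / (σ√T) = (ln(106.08/101.78) + (0.076+0.5518²/2)·0.1608) / 0.221271 = (0.041380 + 0.036701) / 0.221271 = 0.352876
d₂ = d₁ − σ√T = 0.352876 − 0.221271 = 0.131604
e^{−rT} = e^{−0.076·0.1608} = 0.987854
N(−d₁) = 0.362091,  N(−d₂) = 0.447649
Put price V = K·e^{−rT}·N(−d₂) − S·N(−d₁) = 45.008263 − 38.410601 = 6.597662
φ(d₁) = (1/√(2π))·e^{−d₁²/2} = 0.374861
ν = S·φ(d₁)·√T = 15.945832

price = 6.597662
ν = 15.945832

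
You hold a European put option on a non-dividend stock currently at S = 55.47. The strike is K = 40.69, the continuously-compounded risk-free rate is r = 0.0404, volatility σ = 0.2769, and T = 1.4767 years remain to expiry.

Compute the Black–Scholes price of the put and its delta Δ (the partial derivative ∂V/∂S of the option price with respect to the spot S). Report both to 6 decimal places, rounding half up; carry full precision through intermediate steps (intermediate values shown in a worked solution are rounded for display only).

price = 1.058740
Δ = -0.102684

σ√T = 0.2769·√1.4767 = 0.336488
d₁ = (ln(S/K) + (r+σ²/2)T) / (σ√T) = (ln(55.47/40.69) + (0.0404+0.2769²/2)·1.4767) / 0.336488 = (0.309860 + 0.116271) / 0.336488 = 1.266408
d₂ = d₁ − σ√T = 1.266408 − 0.336488 = 0.929920
e^{−rT} = e^{−0.0404·1.4767} = 0.942086
N(−d₁) = 0.102684,  N(−d₂) = 0.176206
Put price V = K·e^{−rT}·N(−d₂) − S·N(−d₁) = 6.754595 − 5.695855 = 1.058740
Δ = −N(−d₁) = -0.102684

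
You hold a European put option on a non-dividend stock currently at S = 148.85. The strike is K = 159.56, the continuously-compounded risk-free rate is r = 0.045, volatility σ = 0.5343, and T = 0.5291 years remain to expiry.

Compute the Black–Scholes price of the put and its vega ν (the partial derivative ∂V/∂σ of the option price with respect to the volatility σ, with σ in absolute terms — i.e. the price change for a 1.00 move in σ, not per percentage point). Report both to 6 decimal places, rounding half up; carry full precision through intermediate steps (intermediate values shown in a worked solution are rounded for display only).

σ√T = 0.5343·√0.5291 = 0.388646
d₁ = (ln(S/K) + (r+σ²/2)T) / (σ√T) = (ln(148.85/159.56) + (0.045+0.5343²/2)·0.5291) / 0.388646 = (-0.069481 + 0.099332) / 0.388646 = 0.076809
d₂ = d₁ − σ√T = 0.076809 − 0.388646 = -0.311837
e^{−rT} = e^{−0.045·0.5291} = 0.976472
N(−d₁) = 0.469388,  N(−d₂) = 0.622418
Put price V = K·e^{−rT}·N(−d₂) − S·N(−d₁) = 96.976332 − 69.868386 = 27.107946
φ(d₁) = (1/√(2π))·e^{−d₁²/2} = 0.397767
ν = S·φ(d₁)·√T = 43.067207

price = 27.107946
ν = 43.067207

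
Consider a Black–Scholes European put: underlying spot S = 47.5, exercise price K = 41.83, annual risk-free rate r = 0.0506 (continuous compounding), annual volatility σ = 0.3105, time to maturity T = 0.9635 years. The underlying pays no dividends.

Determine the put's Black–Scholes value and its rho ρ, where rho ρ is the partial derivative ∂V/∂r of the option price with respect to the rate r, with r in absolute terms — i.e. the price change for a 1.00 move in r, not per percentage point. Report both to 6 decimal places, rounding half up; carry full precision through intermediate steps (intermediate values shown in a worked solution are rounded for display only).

price = 2.306722
ρ = -12.880153

σ√T = 0.3105·√0.9635 = 0.304781
d₁ = (ln(S/K) + (r+σ²/2)T) / (σ√T) = (ln(47.5/41.83) + (0.0506+0.3105²/2)·0.9635) / 0.304781 = (0.127116 + 0.095199) / 0.304781 = 0.729425
d₂ = d₁ − σ√T = 0.729425 − 0.304781 = 0.424644
e^{−rT} = e^{−0.0506·0.9635} = 0.952416
N(−d₁) = 0.232871,  N(−d₂) = 0.335548
Put price V = K·e^{−rT}·N(−d₂) − S·N(−d₁) = 13.368089 − 11.061366 = 2.306722
ρ = −K·T·e^{−rT}·N(−d₂) = -12.880153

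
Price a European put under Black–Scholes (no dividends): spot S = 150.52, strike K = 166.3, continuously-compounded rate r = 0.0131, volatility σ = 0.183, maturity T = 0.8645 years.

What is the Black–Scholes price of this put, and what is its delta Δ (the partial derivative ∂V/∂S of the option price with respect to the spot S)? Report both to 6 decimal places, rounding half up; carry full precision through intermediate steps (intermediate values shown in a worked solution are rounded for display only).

σ√T = 0.183·√0.8645 = 0.170151
d₁ = (ln(S/K) + (r+σ²/2)T) / (σ√T) = (ln(150.52/166.3) + (0.0131+0.183²/2)·0.8645) / 0.170151 = (-0.099697 + 0.025801) / 0.170151 = -0.434303
d₂ = d₁ − σ√T = -0.434303 − 0.170151 = -0.604453
e^{−rT} = e^{−0.0131·0.8645} = 0.988739
N(−d₁) = 0.667966,  N(−d₂) = 0.727229
Put price V = K·e^{−rT}·N(−d₂) − S·N(−d₁) = 119.576257 − 100.542183 = 19.034073
Δ = −N(−d₁) = -0.667966

price = 19.034073
Δ = -0.667966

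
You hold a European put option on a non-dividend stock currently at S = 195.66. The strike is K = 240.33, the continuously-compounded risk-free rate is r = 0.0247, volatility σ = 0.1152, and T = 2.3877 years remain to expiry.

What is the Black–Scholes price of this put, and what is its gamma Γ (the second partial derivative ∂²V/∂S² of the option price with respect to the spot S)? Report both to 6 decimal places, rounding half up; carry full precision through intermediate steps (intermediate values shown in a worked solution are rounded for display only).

σ√T = 0.1152·√2.3877 = 0.178009
d₁ = (ln(S/K) + (r+σ²/2)T) / (σ√T) = (ln(195.66/240.33) + (0.0247+0.1152²/2)·2.3877) / 0.178009 = (-0.205635 + 0.074820) / 0.178009 = -0.734876
d₂ = d₁ − σ√T = -0.734876 − 0.178009 = -0.912885
e^{−rT} = e^{−0.0247·2.3877} = 0.942729
N(−d₁) = 0.768793,  N(−d₂) = 0.819349
Put price V = K·e^{−rT}·N(−d₂) − S·N(−d₁) = 185.636623 − 150.421951 = 35.214672
φ(d₁) = (1/√(2π))·e^{−d₁²/2} = 0.304538
Γ = φ(d₁) / (S·σ·√T) = 0.008744

price = 35.214672
Γ = 0.008744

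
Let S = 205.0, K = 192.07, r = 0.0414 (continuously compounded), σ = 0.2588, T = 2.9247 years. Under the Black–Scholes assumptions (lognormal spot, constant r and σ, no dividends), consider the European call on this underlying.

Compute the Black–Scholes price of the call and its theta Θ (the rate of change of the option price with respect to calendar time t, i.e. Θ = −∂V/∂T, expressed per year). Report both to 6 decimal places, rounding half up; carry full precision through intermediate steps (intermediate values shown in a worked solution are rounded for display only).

σ√T = 0.2588·√2.9247 = 0.442593
d₁ = (ln(S/K) + (r+σ²/2)T) / (σ√T) = (ln(205.0/192.07) + (0.0414+0.2588²/2)·2.9247) / 0.442593 = (0.065150 + 0.219027) / 0.442593 = 0.642073
d₂ = d₁ − σ√T = 0.642073 − 0.442593 = 0.199479
e^{−rT} = e^{−0.0414·2.9247} = 0.885961
N(d₁) = 0.739587,  N(d₂) = 0.579056
Call price V = S·N(d₁) − K·e^{−rT}·N(d₂) = 151.615335 − 98.535939 = 53.079396
φ(d₁) = (1/√(2π))·e^{−d₁²/2} = 0.324631
Θ = −S·φ(d₁)·σ/(2√T) − r·K·e^{−rT}·N(d₂) = −5.035435 − 4.079388 = -9.114823

price = 53.079396
Θ = -9.114823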